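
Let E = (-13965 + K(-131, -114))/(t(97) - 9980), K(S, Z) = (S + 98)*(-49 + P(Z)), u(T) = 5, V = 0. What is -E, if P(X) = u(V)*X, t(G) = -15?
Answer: 6462/9995 ≈ 0.64652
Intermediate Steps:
P(X) = 5*X
K(S, Z) = (-49 + 5*Z)*(98 + S) (K(S, Z) = (S + 98)*(-49 + 5*Z) = (98 + S)*(-49 + 5*Z) = (-49 + 5*Z)*(98 + S))
E = -6462/9995 (E = (-13965 + (-4802 - 49*(-131) + 490*(-114) + 5*(-131)*(-114)))/(-15 - 9980) = (-13965 + (-4802 + 6419 - 55860 + 74670))/(-9995) = (-13965 + 20427)*(-1/9995) = 6462*(-1/9995) = -6462/9995 ≈ -0.64652)
-E = -1*(-6462/9995) = 6462/9995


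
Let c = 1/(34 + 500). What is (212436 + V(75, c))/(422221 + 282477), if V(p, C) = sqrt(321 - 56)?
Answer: 106218/352349 + sqrt(265)/704698 ≈ 0.30148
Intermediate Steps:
c = 1/534 ≈ 0.0018727
V(p, C) = sqrt(265)
(212436 + V(75, c))/(422221 + 282477) = (212436 + sqrt(265))/(422221 + 282477) = (212436 + sqrt(265))/704698 = (212436 + sqrt(265))*(1/704698) = 106218/352349 + sqrt(265)/704698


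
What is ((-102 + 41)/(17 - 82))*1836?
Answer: 111996/65 ≈ 1723.0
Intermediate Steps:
((-102 + 41)/(17 - 82))*1836 = -61/(-65)*1836 = -61*(-1/65)*1836 = (61/65)*1836 = 111996/65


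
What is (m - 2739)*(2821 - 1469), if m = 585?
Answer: -2912208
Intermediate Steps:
(m - 2739)*(2821 - 1469) = (585 - 2739)*(2821 - 1469) = -2154*1352 = -2912208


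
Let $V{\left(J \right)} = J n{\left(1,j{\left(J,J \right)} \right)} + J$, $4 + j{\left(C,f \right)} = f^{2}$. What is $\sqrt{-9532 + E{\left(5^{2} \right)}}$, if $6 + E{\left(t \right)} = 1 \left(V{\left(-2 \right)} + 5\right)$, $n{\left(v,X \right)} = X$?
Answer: $i \sqrt{9535} \approx 97.647 i$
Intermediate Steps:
$j{\left(C,f \right)} = -4 + f^{2}$
$V{\left(J \right)} = J + J \left(-4 + J^{2}\right)$ ($V{\left(J \right)} = J \left(-4 + J^{2}\right) + J = J + J \left(-4 + J^{2}\right)$)
$E{\left(t \right)} = -3$ ($E{\left(t \right)} = -6 + 1 \left(- 2 \left(-3 + \left(-2\right)^{2}\right) + 5\right) = -6 + 1 \left(- 2 \left(-3 + 4\right) + 5\right) = -6 + 1 \left(\left(-2\right) 1 + 5\right) = -6 + 1 \left(-2 + 5\right) = -6 + 1 \cdot 3 = -6 + 3 = -3$)
$\sqrt{-9532 + E{\left(5^{2} \right)}} = \sqrt{-9532 - 3} = \sqrt{-9535} = i \sqrt{9535}$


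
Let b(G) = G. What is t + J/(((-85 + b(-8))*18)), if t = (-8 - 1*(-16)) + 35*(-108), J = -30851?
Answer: -6283477/1674 ≈ -3753.6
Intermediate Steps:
t = -3772 (t = (-8 + 16) - 3780 = 8 - 3780 = -3772)
t + J/(((-85 + b(-8))*18)) = -3772 - 30851*1/(18*(-85 - 8)) = -3772 - 30851/((-93*18)) = -3772 - 30851/(-1674) = -3772 - 30851*(-1/1674) = -3772 + 30851/1674 = -6283477/1674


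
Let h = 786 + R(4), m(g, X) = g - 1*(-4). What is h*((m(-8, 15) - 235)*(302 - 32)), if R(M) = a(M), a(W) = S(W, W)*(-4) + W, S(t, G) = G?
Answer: -49946220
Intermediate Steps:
a(W) = -3*W (a(W) = W*(-4) + W = -4*W + W = -3*W)
R(M) = -3*M
m(g, X) = 4 + g (m(g, X) = g + 4 = 4 + g)
h = 774 (h = 786 - 3*4 = 786 - 12 = 774)
h*((m(-8, 15) - 235)*(302 - 32)) = 774*(((4 - 8) - 235)*(302 - 32)) = 774*((-4 - 235)*270) = 774*(-239*270) = 774*(-64530) = -49946220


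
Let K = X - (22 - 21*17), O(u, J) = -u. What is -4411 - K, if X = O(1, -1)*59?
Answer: -4687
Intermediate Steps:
X = -59 (X = -1*1*59 = -1*59 = -59)
K = 276 (K = -59 - (22 - 21*17) = -59 - (22 - 357) = -59 - 1*(-335) = -59 + 335 = 276)
-4411 - K = -4411 - 1*276 = -4411 - 276 = -4687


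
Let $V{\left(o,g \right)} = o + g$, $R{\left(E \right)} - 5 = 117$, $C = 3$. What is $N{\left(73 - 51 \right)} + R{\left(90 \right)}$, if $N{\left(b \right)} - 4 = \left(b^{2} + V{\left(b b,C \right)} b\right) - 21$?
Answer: $11303$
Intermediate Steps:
$R{\left(E \right)} = 122$ ($R{\left(E \right)} = 5 + 117 = 122$)
$V{\left(o,g \right)} = g + o$
$N{\left(b \right)} = -17 + b^{2} + b \left(3 + b^{2}\right)$ ($N{\left(b \right)} = 4 - \left(21 - b^{2} - \left(3 + b b\right) b\right) = 4 - \left(21 - b^{2} - \left(3 + b^{2}\right) b\right) = 4 - \left(21 - b^{2} - b \left(3 + b^{2}\right)\right) = 4 + \left(-21 + b^{2} + b \left(3 + b^{2}\right)\right) = -17 + b^{2} + b \left(3 + b^{2}\right)$)
$N{\left(73 - 51 \right)} + R{\left(90 \right)} = \left(-17 + \left(73 - 51\right)^{2} + \left(73 - 51\right) \left(3 + \left(73 - 51\right)^{2}\right)\right) + 122 = \left(-17 + 22^{2} + 22 \left(3 + 22^{2}\right)\right) + 122 = \left(-17 + 484 + 22 \left(3 + 484\right)\right) + 122 = \left(-17 + 484 + 22 \cdot 487\right) + 122 = \left(-17 + 484 + 10714\right) + 122 = 11181 + 122 = 11303$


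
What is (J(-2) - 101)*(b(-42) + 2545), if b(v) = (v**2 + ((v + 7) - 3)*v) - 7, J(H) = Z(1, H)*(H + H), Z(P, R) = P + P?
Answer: -642882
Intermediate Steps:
Z(P, R) = 2*P
J(H) = 4*H (J(H) = (2*1)*(H + H) = 2*(2*H) = 4*H)
b(v) = -7 + v**2 + v*(4 + v) (b(v) = (v**2 + ((7 + v) - 3)*v) - 7 = (v**2 + (4 + v)*v) - 7 = (v**2 + v*(4 + v)) - 7 = -7 + v**2 + v*(4 + v))
(J(-2) - 101)*(b(-42) + 2545) = (4*(-2) - 101)*((-7 + 2*(-42)**2 + 4*(-42)) + 2545) = (-8 - 101)*((-7 + 2*1764 - 168) + 2545) = -109*((-7 + 3528 - 168) + 2545) = -109*(3353 + 2545) = -109*5898 = -642882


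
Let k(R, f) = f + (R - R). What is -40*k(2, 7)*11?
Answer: -3080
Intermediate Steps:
k(R, f) = f (k(R, f) = f + 0 = f)
-40*k(2, 7)*11 = -40*7*11 = -280*11 = -3080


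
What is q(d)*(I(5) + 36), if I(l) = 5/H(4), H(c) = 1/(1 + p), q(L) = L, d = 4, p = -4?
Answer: 84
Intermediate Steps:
H(c) = -⅓ (H(c) = 1/(1 - 4) = 1/(-3) = -⅓)
I(l) = -15 (I(l) = 5/(-⅓) = 5*(-3) = -15)
q(d)*(I(5) + 36) = 4*(-15 + 36) = 4*21 = 84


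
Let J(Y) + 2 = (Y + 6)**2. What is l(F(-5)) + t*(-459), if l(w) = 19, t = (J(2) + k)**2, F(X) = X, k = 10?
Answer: -2379437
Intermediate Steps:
J(Y) = -2 + (6 + Y)**2 (J(Y) = -2 + (Y + 6)**2 = -2 + (6 + Y)**2)
t = 5184 (t = ((-2 + (6 + 2)**2) + 10)**2 = ((-2 + 8**2) + 10)**2 = ((-2 + 64) + 10)**2 = (62 + 10)**2 = 72**2 = 5184)
l(F(-5)) + t*(-459) = 19 + 5184*(-459) = 19 - 2379456 = -2379437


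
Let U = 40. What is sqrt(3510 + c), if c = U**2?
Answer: sqrt(5110) ≈ 71.484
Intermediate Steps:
c = 1600 (c = 40**2 = 1600)
sqrt(3510 + c) = sqrt(3510 + 1600) = sqrt(5110)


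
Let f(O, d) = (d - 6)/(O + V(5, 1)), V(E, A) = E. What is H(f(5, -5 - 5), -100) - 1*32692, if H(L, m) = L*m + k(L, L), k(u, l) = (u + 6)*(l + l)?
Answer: -813652/25 ≈ -32546.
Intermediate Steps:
k(u, l) = 2*l*(6 + u) (k(u, l) = (6 + u)*(2*l) = 2*l*(6 + u))
f(O, d) = (-6 + d)/(5 + O) (f(O, d) = (d - 6)/(O + 5) = (-6 + d)/(5 + O))
H(L, m) = L*m + 2*L*(6 + L)
H(f(5, -5 - 5), -100) - 1*32692 = ((-6 + (-5 - 5))/(5 + 5))*(12 - 100 + 2*((-6 + (-5 - 5))/(5 + 5))) - 1*32692 = ((-6 - 10)/10)*(12 - 100 + 2*((-6 - 10)/10)) - 32692 = ((1/10)*(-16))*(12 - 100 + 2*((1/10)*(-16))) - 32692 = -8*(12 - 100 + 2*(-8/5))/5 - 32692 = -8*(12 - 100 - 16/5)/5 - 32692 = -8/5*(-456/5) - 32692 = 3648/25 - 32692 = -813652/25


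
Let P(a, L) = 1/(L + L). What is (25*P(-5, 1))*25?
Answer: 625/2 ≈ 312.50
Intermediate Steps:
P(a, L) = 1/(2*L)
(25*P(-5, 1))*25 = (25*((½)/1))*25 = (25*((½)*1))*25 = (25*(½))*25 = (25/2)*25 = 625/2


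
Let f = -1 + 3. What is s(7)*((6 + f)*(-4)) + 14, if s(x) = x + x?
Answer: -434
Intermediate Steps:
s(x) = 2*x
f = 2
s(7)*((6 + f)*(-4)) + 14 = (2*7)*((6 + 2)*(-4)) + 14 = 14*(8*(-4)) + 14 = 14*(-32) + 14 = -448 + 14 = -434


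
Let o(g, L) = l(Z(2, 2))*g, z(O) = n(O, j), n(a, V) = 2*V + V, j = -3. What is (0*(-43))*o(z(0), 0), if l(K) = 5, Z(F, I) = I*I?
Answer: 0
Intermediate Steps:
n(a, V) = 3*V
z(O) = -9 (z(O) = 3*(-3) = -9)
Z(F, I) = I**2
o(g, L) = 5*g
(0*(-43))*o(z(0), 0) = (0*(-43))*(5*(-9)) = 0*(-45) = 0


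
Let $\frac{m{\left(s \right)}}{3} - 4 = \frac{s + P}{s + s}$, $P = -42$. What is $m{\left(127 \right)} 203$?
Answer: $\frac{670509}{254} \approx 2639.8$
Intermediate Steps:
$m{\left(s \right)} = 12 + \frac{3 \left(-42 + s\right)}{2 s}$ ($m{\left(s \right)} = 12 + 3 \frac{s - 42}{s + s} = 12 + 3 \frac{-42 + s}{2 s} = 12 + \frac{3 \left(-42 + s\right)}{2 s}$)
$m{\left(127 \right)} 203 = \left(\frac{27}{2} - \frac{63}{127}\right) 203 = \frac{3303}{254} \cdot 203 = \frac{670509}{254}$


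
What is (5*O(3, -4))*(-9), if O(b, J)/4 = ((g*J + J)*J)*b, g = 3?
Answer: -34560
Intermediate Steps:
O(b, J) = 16*b*J**2 (O(b, J) = 4*(((3*J + J)*J)*b) = 4*(((4*J)*J)*b) = 4*((4*J**2)*b) = 4*(4*b*J**2) = 16*b*J**2)
(5*O(3, -4))*(-9) = (5*(16*3*(-4)**2))*(-9) = (5*(16*3*16))*(-9) = (5*768)*(-9) = 3840*(-9) = -34560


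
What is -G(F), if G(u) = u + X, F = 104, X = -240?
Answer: 136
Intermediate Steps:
G(u) = -240 + u (G(u) = u - 240 = -240 + u)
-G(F) = -(-240 + 104) = -1*(-136) = 136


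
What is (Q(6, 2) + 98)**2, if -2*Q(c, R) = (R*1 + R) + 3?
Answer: 35721/4 ≈ 8930.3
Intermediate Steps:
Q(c, R) = -3/2 - R (Q(c, R) = -((R*1 + R) + 3)/2 = -((R + R) + 3)/2 = -(2*R + 3)/2 = -(3 + 2*R)/2 = -3/2 - R)
(Q(6, 2) + 98)**2 = ((-3/2 - 1*2) + 98)**2 = ((-3/2 - 2) + 98)**2 = (-7/2 + 98)**2 = (189/2)**2 = 35721/4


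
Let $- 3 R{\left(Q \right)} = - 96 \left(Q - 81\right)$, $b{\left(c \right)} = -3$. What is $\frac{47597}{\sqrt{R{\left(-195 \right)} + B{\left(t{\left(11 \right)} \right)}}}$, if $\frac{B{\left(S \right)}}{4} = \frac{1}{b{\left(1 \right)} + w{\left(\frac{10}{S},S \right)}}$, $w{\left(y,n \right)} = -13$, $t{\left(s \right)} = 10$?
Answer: $- \frac{95194 i \sqrt{721}}{5047} \approx - 506.46 i$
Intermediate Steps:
$R{\left(Q \right)} = -2592 + 32 Q$ ($R{\left(Q \right)} = - \frac{\left(-96\right) \left(Q - 81\right)}{3} = - \frac{\left(-96\right) \left(-81 + Q\right)}{3} = - \frac{7776 - 96 Q}{3} = -2592 + 32 Q$)
$B{\left(S \right)} = - \frac{1}{4}$ ($B{\left(S \right)} = \frac{4}{-3 - 13} = \frac{4}{-16} = 4 \left(- \frac{1}{16}\right) = - \frac{1}{4}$)
$\frac{47597}{\sqrt{R{\left(-195 \right)} + B{\left(t{\left(11 \right)} \right)}}} = \frac{47597}{\sqrt{\left(-2592 + 32 \left(-195\right)\right) - \frac{1}{4}}} = \frac{47597}{\sqrt{\left(-2592 - 6240\right) - \frac{1}{4}}} = \frac{47597}{\sqrt{-8832 - \frac{1}{4}}} = \frac{47597}{\sqrt{- \frac{35329}{4}}} = \frac{47597}{\frac{7}{2} i \sqrt{721}} = 47597 \left(- \frac{2 i \sqrt{721}}{5047}\right) = - \frac{95194 i \sqrt{721}}{5047}$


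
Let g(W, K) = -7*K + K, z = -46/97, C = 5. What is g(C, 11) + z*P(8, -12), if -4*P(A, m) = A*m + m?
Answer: -7644/97 ≈ -78.804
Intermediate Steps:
z = -46/97 (z = -46*1/97 = -46/97 ≈ -0.47423)
P(A, m) = -m/4 - A*m/4 (P(A, m) = -(A*m + m)/4 = -(m + A*m)/4 = -m/4 - A*m/4)
g(W, K) = -6*K
g(C, 11) + z*P(8, -12) = -6*11 - (-23)*(-12)*(1 + 8)/194 = -66 - (-23)*(-12)*9/194 = -66 - 46/97*27 = -66 - 1242/97 = -7644/97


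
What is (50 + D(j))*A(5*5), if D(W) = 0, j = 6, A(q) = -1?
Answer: -50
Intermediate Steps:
(50 + D(j))*A(5*5) = (50 + 0)*(-1) = 50*(-1) = -50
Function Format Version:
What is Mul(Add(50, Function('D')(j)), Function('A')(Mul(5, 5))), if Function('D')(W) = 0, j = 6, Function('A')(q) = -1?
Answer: -50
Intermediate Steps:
Mul(Add(50, Function('D')(j)), Function('A')(Mul(5, 5))) = Mul(Add(50, 0), -1) = Mul(50, -1) = -50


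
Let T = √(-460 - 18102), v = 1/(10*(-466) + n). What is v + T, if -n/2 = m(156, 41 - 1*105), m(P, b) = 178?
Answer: -1/5016 + I*√18562 ≈ -0.00019936 + 136.24*I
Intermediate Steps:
n = -356 (n = -2*178 = -356)
v = -1/5016 (v = 1/(10*(-466) - 356) = 1/(-4660 - 356) = 1/(-5016) = -1/5016 ≈ -0.00019936)
T = I*√18562 (T = √(-18562) = I*√18562 ≈ 136.24*I)
v + T = -1/5016 + I*√18562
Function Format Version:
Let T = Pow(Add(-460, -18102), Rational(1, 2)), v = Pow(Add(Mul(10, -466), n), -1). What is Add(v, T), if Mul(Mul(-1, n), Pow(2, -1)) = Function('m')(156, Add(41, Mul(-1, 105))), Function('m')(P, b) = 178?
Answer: Add(Rational(-1, 5016), Mul(I, Pow(18562, Rational(1, 2)))) ≈ Add(-0.00019936, Mul(136.24, I))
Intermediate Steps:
n = -356 (n = Mul(-2, 178) = -356)
v = Rational(-1, 5016) (v = Pow(Add(Mul(10, -466), -356), -1) = Pow(Add(-4660, -356), -1) = Pow(-5016, -1) = Rational(-1, 5016) ≈ -0.00019936)
T = Mul(I, Pow(18562, Rational(1, 2))) (T = Pow(-18562, Rational(1, 2)) = Mul(I, Pow(18562, Rational(1, 2))) ≈ Mul(136.24, I))
Add(v, T) = Add(Rational(-1, 5016), Mul(I, Pow(18562, Rational(1, 2))))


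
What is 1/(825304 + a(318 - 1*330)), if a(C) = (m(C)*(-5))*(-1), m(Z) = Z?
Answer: 1/825244 ≈ 1.2118e-6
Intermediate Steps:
a(C) = 5*C (a(C) = (C*(-5))*(-1) = -5*C*(-1) = 5*C)
1/(825304 + a(318 - 1*330)) = 1/(825304 + 5*(318 - 1*330)) = 1/(825304 + 5*(318 - 330)) = 1/(825304 + 5*(-12)) = 1/(825304 - 60) = 1/825244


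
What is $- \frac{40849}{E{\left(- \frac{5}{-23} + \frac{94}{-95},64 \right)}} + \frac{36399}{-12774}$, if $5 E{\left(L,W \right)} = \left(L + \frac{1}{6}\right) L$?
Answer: $- \frac{24912313234234127}{57013423502} \approx -4.3696 \cdot 10^{5}$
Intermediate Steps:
$E{\left(L,W \right)} = \frac{L \left(\frac{1}{6} + L\right)}{5}$ ($E{\left(L,W \right)} = \frac{\left(L + \frac{1}{6}\right) L}{5} = \frac{\left(\frac{1}{6} + L\right) L}{5} = \frac{L \left(\frac{1}{6} + L\right)}{5}$)
$- \frac{40849}{E{\left(- \frac{5}{-23} + \frac{94}{-95},64 \right)}} + \frac{36399}{-12774} = - \frac{40849}{\frac{1}{30} \left(- \frac{5}{-23} + \frac{94}{-95}\right) \left(1 + 6 \left(- \frac{5}{-23} + \frac{94}{-95}\right)\right)} + \frac{36399}{-12774} = - \frac{40849}{\frac{1}{30} \left(\left(-5\right) \left(- \frac{1}{23}\right) + 94 \left(- \frac{1}{95}\right)\right) \left(1 + 6 \left(\left(-5\right) \left(- \frac{1}{23}\right) + 94 \left(- \frac{1}{95}\right)\right)\right)} + 36399 \left(- \frac{1}{12774}\right) = - \frac{40849}{\frac{1}{30} \left(\frac{5}{23} - \frac{94}{95}\right) \left(1 + 6 \left(\frac{5}{23} - \frac{94}{95}\right)\right)} - \frac{12133}{4258} = - \frac{40849}{\frac{1}{30} \left(- \frac{1687}{2185}\right) \left(1 + 6 \left(- \frac{1687}{2185}\right)\right)} - \frac{12133}{4258} = - \frac{40849}{\frac{1}{30} \left(- \frac{1687}{2185}\right) \left(1 - \frac{10122}{2185}\right)} - \frac{12133}{4258} = - \frac{40849}{\frac{1}{30} \left(- \frac{1687}{2185}\right) \left(- \frac{7937}{2185}\right)} - \frac{12133}{4258} = - \frac{40849}{\frac{13389719}{143226750}} - \frac{12133}{4258} = \left(-40849\right) \frac{143226750}{13389719} - \frac{12133}{4258} = - \frac{5850669510750}{13389719} - \frac{12133}{4258} = - \frac{24912313234234127}{57013423502}$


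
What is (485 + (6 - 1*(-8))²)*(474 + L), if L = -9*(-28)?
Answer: 494406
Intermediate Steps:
L = 252
(485 + (6 - 1*(-8))²)*(474 + L) = (485 + (6 - 1*(-8))²)*(474 + 252) = (485 + (6 + 8)²)*726 = (485 + 14²)*726 = (485 + 196)*726 = 681*726 = 494406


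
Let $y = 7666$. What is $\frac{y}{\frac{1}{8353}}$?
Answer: $64034098$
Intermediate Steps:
$\frac{y}{\frac{1}{8353}} = \frac{7666}{\frac{1}{8353}} = 7666 \frac{1}{\frac{1}{8353}} = 7666 \cdot 8353 = 64034098$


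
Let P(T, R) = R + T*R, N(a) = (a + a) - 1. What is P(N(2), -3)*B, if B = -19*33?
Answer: 7524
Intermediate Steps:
N(a) = -1 + 2*a (N(a) = 2*a - 1 = -1 + 2*a)
P(T, R) = R + R*T
B = -627
P(N(2), -3)*B = -3*(1 + (-1 + 2*2))*(-627) = -3*(1 + (-1 + 4))*(-627) = -3*(1 + 3)*(-627) = -3*4*(-627) = -12*(-627) = 7524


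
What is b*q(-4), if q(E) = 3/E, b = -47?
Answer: 141/4 ≈ 35.250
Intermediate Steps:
b*q(-4) = -141/(-4) = -141*(-1)/4 = -47*(-¾) = 141/4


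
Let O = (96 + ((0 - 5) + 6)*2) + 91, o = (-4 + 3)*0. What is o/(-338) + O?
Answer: 189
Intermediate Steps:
o = 0 (o = -1*0 = 0)
O = 189 (O = (96 + (-5 + 6)*2) + 91 = (96 + 1*2) + 91 = (96 + 2) + 91 = 98 + 91 = 189)
o/(-338) + O = 0/(-338) + 189 = 0*(-1/338) + 189 = 0 + 189 = 189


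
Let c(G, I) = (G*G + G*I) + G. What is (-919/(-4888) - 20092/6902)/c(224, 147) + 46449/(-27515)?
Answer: -65290784986127921/38675561882280960 ≈ -1.6882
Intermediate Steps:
c(G, I) = G + G² + G*I (c(G, I) = (G² + G*I) + G = G + G² + G*I)
(-919/(-4888) - 20092/6902)/c(224, 147) + 46449/(-27515) = (-919/(-4888) - 20092/6902)/((224*(1 + 224 + 147))) + 46449/(-27515) = (-919*(-1/4888) - 20092*1/6902)/((224*372)) + 46449*(-1/27515) = (919/4888 - 10046/3451)/83328 - 46449/27515 = -45933379/16868488*1/83328 - 46449/27515 = -45933379/1405617368064 - 46449/27515 = -65290784986127921/38675561882280960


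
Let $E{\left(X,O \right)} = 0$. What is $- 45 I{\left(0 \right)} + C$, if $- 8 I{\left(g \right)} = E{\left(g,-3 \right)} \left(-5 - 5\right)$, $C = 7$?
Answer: $7$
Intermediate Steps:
$I{\left(g \right)} = 0$ ($I{\left(g \right)} = - \frac{0 \left(-5 - 5\right)}{8} = - \frac{0 \left(-10\right)}{8} = \left(- \frac{1}{8}\right) 0 = 0$)
$- 45 I{\left(0 \right)} + C = \left(-45\right) 0 + 7 = 0 + 7 = 7$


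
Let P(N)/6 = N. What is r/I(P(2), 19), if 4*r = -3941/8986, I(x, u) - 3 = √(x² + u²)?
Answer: 11823/17828224 - 3941*√505/17828224 ≈ -0.0043044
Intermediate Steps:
P(N) = 6*N
I(x, u) = 3 + √(u² + x²) (I(x, u) = 3 + √(x² + u²) = 3 + √(u² + x²))
r = -3941/35944 (r = (-3941/8986)/4 = (-3941*1/8986)/4 = (¼)*(-3941/8986) = -3941/35944 ≈ -0.10964)
r/I(P(2), 19) = -3941/(35944*(3 + √(19² + (6*2)²))) = -3941/(35944*(3 + √(361 + 12²))) = -3941/(35944*(3 + √(361 + 144))) = -3941/(35944*(3 + √505))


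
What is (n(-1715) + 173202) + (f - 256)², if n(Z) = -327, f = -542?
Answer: 809679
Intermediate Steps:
(n(-1715) + 173202) + (f - 256)² = (-327 + 173202) + (-542 - 256)² = 172875 + (-798)² = 172875 + 636804 = 809679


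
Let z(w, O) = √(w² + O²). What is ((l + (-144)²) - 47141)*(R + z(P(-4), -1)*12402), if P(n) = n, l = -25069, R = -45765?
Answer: 2355707610 - 638380548*√17 ≈ -2.7640e+8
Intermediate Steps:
z(w, O) = √(O² + w²)
((l + (-144)²) - 47141)*(R + z(P(-4), -1)*12402) = ((-25069 + (-144)²) - 47141)*(-45765 + √((-1)² + (-4)²)*12402) = ((-25069 + 20736) - 47141)*(-45765 + √(1 + 16)*12402) = (-4333 - 47141)*(-45765 + √17*12402) = -51474*(-45765 + 12402*√17) = 2355707610 - 638380548*√17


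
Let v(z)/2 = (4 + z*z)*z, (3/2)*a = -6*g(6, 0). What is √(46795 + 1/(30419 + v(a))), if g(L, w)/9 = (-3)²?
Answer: √216358576172740513974/67996621 ≈ 216.32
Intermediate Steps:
g(L, w) = 81 (g(L, w) = 9*(-3)² = 9*9 = 81)
a = -324 (a = 2*(-6*81)/3 = (⅔)*(-486) = -324)
v(z) = 2*z*(4 + z²) (v(z) = 2*((4 + z*z)*z) = 2*((4 + z²)*z) = 2*(z*(4 + z²)) = 2*z*(4 + z²))
√(46795 + 1/(30419 + v(a))) = √(46795 + 1/(30419 + 2*(-324)*(4 + (-324)²))) = √(46795 + 1/(30419 + 2*(-324)*(4 + 104976))) = √(46795 + 1/(30419 + 2*(-324)*104980)) = √(46795 + 1/(30419 - 68027040)) = √(46795 + 1/(-67996621)) = √(46795 - 1/67996621) = √(3181901879694/67996621) = √216358576172740513974/67996621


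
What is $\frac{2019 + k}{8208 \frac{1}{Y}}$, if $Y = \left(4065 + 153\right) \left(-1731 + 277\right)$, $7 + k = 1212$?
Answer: $- \frac{21680594}{9} \approx -2.409 \cdot 10^{6}$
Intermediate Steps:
$k = 1205$ ($k = -7 + 1212 = 1205$)
$Y = -6132972$ ($Y = 4218 \left(-1454\right) = -6132972$)
$\frac{2019 + k}{8208 \frac{1}{Y}} = \frac{2019 + 1205}{8208 \frac{1}{-6132972}} = \frac{3224}{8208 \left(- \frac{1}{6132972}\right)} = \frac{3224}{- \frac{36}{26899}} = 3224 \left(- \frac{26899}{36}\right) = - \frac{21680594}{9}$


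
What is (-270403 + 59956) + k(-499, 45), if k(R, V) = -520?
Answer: -210967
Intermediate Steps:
(-270403 + 59956) + k(-499, 45) = (-270403 + 59956) - 520 = -210447 - 520 = -210967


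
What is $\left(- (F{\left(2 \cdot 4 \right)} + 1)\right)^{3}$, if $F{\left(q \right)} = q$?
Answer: $-729$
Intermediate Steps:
$\left(- (F{\left(2 \cdot 4 \right)} + 1)\right)^{3} = \left(- (2 \cdot 4 + 1)\right)^{3} = \left(- (8 + 1)\right)^{3} = \left(\left(-1\right) 9\right)^{3} = \left(-9\right)^{3} = -729$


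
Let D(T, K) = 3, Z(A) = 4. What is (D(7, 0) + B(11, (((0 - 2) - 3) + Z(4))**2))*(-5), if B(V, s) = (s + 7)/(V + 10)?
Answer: -355/21 ≈ -16.905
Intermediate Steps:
B(V, s) = (7 + s)/(10 + V)
(D(7, 0) + B(11, (((0 - 2) - 3) + Z(4))**2))*(-5) = (3 + (7 + (((0 - 2) - 3) + 4)**2)/(10 + 11))*(-5) = (3 + (7 + ((-2 - 3) + 4)**2)/21)*(-5) = (3 + (7 + (-5 + 4)**2)/21)*(-5) = (3 + (7 + (-1)**2)/21)*(-5) = (3 + (7 + 1)/21)*(-5) = (3 + (1/21)*8)*(-5) = (3 + 8/21)*(-5) = (71/21)*(-5) = -355/21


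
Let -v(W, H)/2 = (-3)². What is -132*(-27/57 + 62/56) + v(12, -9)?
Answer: -13515/133 ≈ -101.62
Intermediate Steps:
v(W, H) = -18 (v(W, H) = -2*(-3)² = -2*9 = -18)
-132*(-27/57 + 62/56) + v(12, -9) = -132*(-27/57 + 62/56) - 18 = -132*(-27*1/57 + 62*(1/56)) - 18 = -132*(-9/19 + 31/28) - 18 = -132*337/532 - 18 = -11121/133 - 18 = -13515/133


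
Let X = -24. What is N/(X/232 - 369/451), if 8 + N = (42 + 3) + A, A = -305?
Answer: 42746/147 ≈ 290.79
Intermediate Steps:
N = -268 (N = -8 + ((42 + 3) - 305) = -8 + (45 - 305) = -8 - 260 = -268)
N/(X/232 - 369/451) = -268/(-24/232 - 369/451) = -268/(-24*1/232 - 369*1/451) = -268/(-3/29 - 9/11) = -268/(-294/319) = -268*(-319/294) = 42746/147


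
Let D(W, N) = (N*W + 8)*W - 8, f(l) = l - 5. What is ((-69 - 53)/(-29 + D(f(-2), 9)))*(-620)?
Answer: 18910/87 ≈ 217.36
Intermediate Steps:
f(l) = -5 + l
D(W, N) = -8 + W*(8 + N*W) (D(W, N) = (8 + N*W)*W - 8 = W*(8 + N*W) - 8 = -8 + W*(8 + N*W))
((-69 - 53)/(-29 + D(f(-2), 9)))*(-620) = ((-69 - 53)/(-29 + (-8 + 8*(-5 - 2) + 9*(-5 - 2)²)))*(-620) = -122/(-29 + (-8 + 8*(-7) + 9*(-7)²))*(-620) = -122/(-29 + (-8 - 56 + 9*49))*(-620) = -122/(-29 + (-8 - 56 + 441))*(-620) = -122/(-29 + 377)*(-620) = -122/348*(-620) = -122*1/348*(-620) = -61/174*(-620) = 18910/87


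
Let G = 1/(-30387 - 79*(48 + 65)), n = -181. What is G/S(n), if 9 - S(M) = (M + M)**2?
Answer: 1/5151509990 ≈ 1.9412e-10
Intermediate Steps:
S(M) = 9 - 4*M**2 (S(M) = 9 - (M + M)**2 = 9 - (2*M)**2 = 9 - 4*M**2)
G = -1/39314 (G = 1/(-30387 - 79*113) = 1/(-30387 - 1*8927) = 1/(-30387 - 8927) = 1/(-39314) = -1/39314 ≈ -2.5436e-5)
G/S(n) = -1/(39314*(9 - 4*(-181)**2)) = -1/(39314*(9 - 4*32761)) = -1/(39314*(9 - 131044)) = -1/39314/(-131035) = -1/39314*(-1/131035) = 1/5151509990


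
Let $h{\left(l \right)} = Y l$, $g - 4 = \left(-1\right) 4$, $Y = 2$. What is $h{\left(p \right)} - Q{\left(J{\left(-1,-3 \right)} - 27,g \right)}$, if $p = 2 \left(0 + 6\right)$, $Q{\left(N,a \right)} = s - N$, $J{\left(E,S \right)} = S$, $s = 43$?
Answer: $-49$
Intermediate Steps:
$g = 0$ ($g = 4 - 4 = 0$)
$Q{\left(N,a \right)} = 43 - N$
$p = 12$ ($p = 2 \cdot 6 = 12$)
$h{\left(l \right)} = 2 l$
$h{\left(p \right)} - Q{\left(J{\left(-1,-3 \right)} - 27,g \right)} = 2 \cdot 12 - \left(43 - \left(-3 - 27\right)\right) = 24 - \left(43 - \left(-3 - 27\right)\right) = 24 - \left(43 - -30\right) = 24 - \left(43 + 30\right) = 24 - 73 = -49$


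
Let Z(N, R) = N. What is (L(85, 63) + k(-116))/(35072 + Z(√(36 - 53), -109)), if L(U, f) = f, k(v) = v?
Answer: -1858816/1230045201 + 53*I*√17/1230045201 ≈ -0.0015112 + 1.7766e-7*I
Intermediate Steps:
(L(85, 63) + k(-116))/(35072 + Z(√(36 - 53), -109)) = (63 - 116)/(35072 + √(36 - 53)) = -53/(35072 + √(-17)) = -53/(35072 + I*√17)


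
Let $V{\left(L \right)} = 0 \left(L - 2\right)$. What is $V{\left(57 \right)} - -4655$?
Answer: $4655$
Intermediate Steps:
$V{\left(L \right)} = 0$ ($V{\left(L \right)} = 0 \left(-2 + L\right) = 0$)
$V{\left(57 \right)} - -4655 = 0 - -4655 = 0 + 4655 = 4655$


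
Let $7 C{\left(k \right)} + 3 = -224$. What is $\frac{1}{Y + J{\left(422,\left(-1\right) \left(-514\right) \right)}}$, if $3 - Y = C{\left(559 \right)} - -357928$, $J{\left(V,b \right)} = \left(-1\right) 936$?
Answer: $- \frac{7}{2511800} \approx -2.7868 \cdot 10^{-6}$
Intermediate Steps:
$J{\left(V,b \right)} = -936$
$C{\left(k \right)} = - \frac{227}{7}$ ($C{\left(k \right)} = - \frac{3}{7} + \frac{1}{7} \left(-224\right) = - \frac{3}{7} - 32 = - \frac{227}{7}$)
$Y = - \frac{2505248}{7}$ ($Y = 3 - \left(- \frac{227}{7} - -357928\right) = 3 - \left(- \frac{227}{7} + 357928\right) = 3 - \frac{2505269}{7} = - \frac{2505248}{7} \approx -3.5789 \cdot 10^{5}$)
$\frac{1}{Y + J{\left(422,\left(-1\right) \left(-514\right) \right)}} = \frac{1}{- \frac{2505248}{7} - 936} = \frac{1}{- \frac{2511800}{7}} = - \frac{7}{2511800}$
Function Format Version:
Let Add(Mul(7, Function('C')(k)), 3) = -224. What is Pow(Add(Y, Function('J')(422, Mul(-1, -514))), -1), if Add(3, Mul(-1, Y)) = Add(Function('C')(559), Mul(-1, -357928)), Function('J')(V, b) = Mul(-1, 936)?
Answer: Rational(-7, 2511800) ≈ -2.7868e-6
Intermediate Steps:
Function('J')(V, b) = -936
Function('C')(k) = Rational(-227, 7) (Function('C')(k) = Add(Rational(-3, 7), Mul(Rational(1, 7), -224)) = Add(Rational(-3, 7), -32) = Rational(-227, 7))
Y = Rational(-2505248, 7) (Y = Add(3, Mul(-1, Add(Rational(-227, 7), Mul(-1, -357928)))) = Add(3, Mul(-1, Add(Rational(-227, 7), 357928))) = Add(3, Mul(-1, Rational(2505269, 7))) = Add(3, Rational(-2505269, 7)) = Rational(-2505248, 7) ≈ -3.5789e+5)
Pow(Add(Y, Function('J')(422, Mul(-1, -514))), -1) = Pow(Add(Rational(-2505248, 7), -936), -1) = Pow(Rational(-2511800, 7), -1) = Rational(-7, 2511800)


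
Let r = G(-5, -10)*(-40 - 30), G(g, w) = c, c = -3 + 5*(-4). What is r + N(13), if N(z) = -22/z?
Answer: 20908/13 ≈ 1608.3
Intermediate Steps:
c = -23 (c = -3 - 20 = -23)
G(g, w) = -23
r = 1610 (r = -23*(-40 - 30) = -23*(-70) = 1610)
r + N(13) = 1610 - 22/13 = 20908/13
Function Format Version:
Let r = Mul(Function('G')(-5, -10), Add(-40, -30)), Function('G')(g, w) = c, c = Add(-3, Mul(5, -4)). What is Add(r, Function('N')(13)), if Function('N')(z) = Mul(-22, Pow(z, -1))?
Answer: Rational(20908, 13) ≈ 1608.3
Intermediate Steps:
c = -23 (c = Add(-3, -20) = -23)
Function('G')(g, w) = -23
r = 1610 (r = Mul(-23, Add(-40, -30)) = Mul(-23, -70) = 1610)
Add(r, Function('N')(13)) = Add(1610, Mul(-22, Pow(13, -1))) = Add(1610, Mul(-22, Rational(1, 13))) = Add(1610, Rational(-22, 13)) = Rational(20908, 13)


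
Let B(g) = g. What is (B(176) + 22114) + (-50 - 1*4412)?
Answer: 17828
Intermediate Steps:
(B(176) + 22114) + (-50 - 1*4412) = (176 + 22114) + (-50 - 1*4412) = 22290 + (-50 - 4412) = 22290 - 4462 = 17828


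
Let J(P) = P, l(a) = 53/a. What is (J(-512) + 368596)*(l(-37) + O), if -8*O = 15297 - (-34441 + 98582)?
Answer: 83131955442/37 ≈ 2.2468e+9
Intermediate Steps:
O = 12211/2 (O = -(15297 - (-34441 + 98582))/8 = -(15297 - 1*64141)/8 = -(15297 - 64141)/8 = -⅛*(-48844) = 12211/2 ≈ 6105.5)
(J(-512) + 368596)*(l(-37) + O) = (-512 + 368596)*(53/(-37) + 12211/2) = 368084*(53*(-1/37) + 12211/2) = 368084*(-53/37 + 12211/2) = 368084*(451701/74) = 83131955442/37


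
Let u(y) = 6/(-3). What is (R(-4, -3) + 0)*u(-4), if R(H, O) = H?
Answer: 8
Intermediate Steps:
u(y) = -2 (u(y) = 6*(-⅓) = -2)
(R(-4, -3) + 0)*u(-4) = (-4 + 0)*(-2) = -4*(-2) = 8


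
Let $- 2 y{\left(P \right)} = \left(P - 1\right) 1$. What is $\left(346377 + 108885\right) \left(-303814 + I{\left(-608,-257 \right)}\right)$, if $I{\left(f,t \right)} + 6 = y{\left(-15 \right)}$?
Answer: $-138314058744$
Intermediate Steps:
$y{\left(P \right)} = \frac{1}{2} - \frac{P}{2}$ ($y{\left(P \right)} = - \frac{\left(P - 1\right) 1}{2} = - \frac{\left(-1 + P\right) 1}{2} = - \frac{-1 + P}{2} = \frac{1}{2} - \frac{P}{2}$)
$I{\left(f,t \right)} = 2$ ($I{\left(f,t \right)} = -6 + \left(\frac{1}{2} - - \frac{15}{2}\right) = -6 + \left(\frac{1}{2} + \frac{15}{2}\right) = -6 + 8 = 2$)
$\left(346377 + 108885\right) \left(-303814 + I{\left(-608,-257 \right)}\right) = \left(346377 + 108885\right) \left(-303814 + 2\right) = 455262 \left(-303812\right) = -138314058744$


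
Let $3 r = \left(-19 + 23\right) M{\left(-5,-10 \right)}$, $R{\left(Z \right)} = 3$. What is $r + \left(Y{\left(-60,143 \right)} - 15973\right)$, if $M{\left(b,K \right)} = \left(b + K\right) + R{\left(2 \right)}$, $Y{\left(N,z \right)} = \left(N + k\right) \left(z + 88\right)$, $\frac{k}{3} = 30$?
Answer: $-9059$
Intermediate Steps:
$k = 90$ ($k = 3 \cdot 30 = 90$)
$Y{\left(N,z \right)} = \left(88 + z\right) \left(90 + N\right)$ ($Y{\left(N,z \right)} = \left(N + 90\right) \left(z + 88\right) = \left(90 + N\right) \left(88 + z\right) = \left(88 + z\right) \left(90 + N\right)$)
$M{\left(b,K \right)} = 3 + K + b$ ($M{\left(b,K \right)} = \left(b + K\right) + 3 = \left(K + b\right) + 3 = 3 + K + b$)
$r = -16$ ($r = \frac{\left(-19 + 23\right) \left(3 - 10 - 5\right)}{3} = \frac{4 \left(-12\right)}{3} = \frac{1}{3} \left(-48\right) = -16$)
$r + \left(Y{\left(-60,143 \right)} - 15973\right) = -16 + \left(\left(7920 + 88 \left(-60\right) + 90 \cdot 143 - 8580\right) - 15973\right) = -16 + \left(\left(7920 - 5280 + 12870 - 8580\right) - 15973\right) = -16 + \left(6930 - 15973\right) = -16 - 9043 = -9059$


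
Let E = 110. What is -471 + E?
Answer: -361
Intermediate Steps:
-471 + E = -471 + 110 = -361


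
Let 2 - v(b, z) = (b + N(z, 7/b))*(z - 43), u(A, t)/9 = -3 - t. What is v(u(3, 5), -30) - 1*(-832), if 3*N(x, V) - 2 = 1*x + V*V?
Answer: -79363463/15552 ≈ -5103.1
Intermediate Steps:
N(x, V) = ⅔ + x/3 + V²/3 (N(x, V) = ⅔ + (1*x + V*V)/3 = ⅔ + (x + V²)/3 = ⅔ + (x/3 + V²/3) = ⅔ + x/3 + V²/3)
u(A, t) = -27 - 9*t (u(A, t) = 9*(-3 - t) = -27 - 9*t)
v(b, z) = 2 - (-43 + z)*(⅔ + b + z/3 + 49/(3*b²)) (v(b, z) = 2 - (b + (⅔ + z/3 + (7/b)²/3))*(z - 43) = 2 - (b + (⅔ + z/3 + (49/b²)/3))*(-43 + z) = 2 - (b + (⅔ + z/3 + 49/(3*b²)))*(-43 + z) = 2 - (⅔ + b + z/3 + 49/(3*b²))*(-43 + z) = 2 - (-43 + z)*(⅔ + b + z/3 + 49/(3*b²)))
v(u(3, 5), -30) - 1*(-832) = (92/3 + 43*(-27 - 9*5) - ⅓*(-30)² + (41/3)*(-30) + 2107/(3*(-27 - 9*5)²) - 1*(-27 - 9*5)*(-30) - 49/3*(-30)/(-27 - 9*5)²) - 1*(-832) = (92/3 + 43*(-27 - 45) - ⅓*900 - 410 + 2107/(3*(-27 - 45)²) - 1*(-27 - 45)*(-30) - 49/3*(-30)/(-27 - 45)²) + 832 = (92/3 + 43*(-72) - 300 - 410 + (2107/3)/(-72)² - 1*(-72)*(-30) - 49/3*(-30)/(-72)²) + 832 = (92/3 - 3096 - 300 - 410 + (2107/3)*(1/5184) - 2160 - 49/3*(-30)*1/5184) + 832 = (92/3 - 3096 - 300 - 410 + 2107/15552 - 2160 + 245/2592) + 832 = -92302727/15552 + 832 = -79363463/15552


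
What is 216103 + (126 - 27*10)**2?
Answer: 236839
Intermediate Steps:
216103 + (126 - 27*10)**2 = 216103 + (126 - 270)**2 = 216103 + (-144)**2 = 216103 + 20736 = 236839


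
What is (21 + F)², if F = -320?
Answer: 89401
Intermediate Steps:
(21 + F)² = (21 - 320)² = (-299)² = 89401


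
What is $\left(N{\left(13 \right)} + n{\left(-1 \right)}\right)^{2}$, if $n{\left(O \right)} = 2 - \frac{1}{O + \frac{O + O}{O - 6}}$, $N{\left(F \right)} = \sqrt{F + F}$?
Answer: $\frac{939}{25} + \frac{34 \sqrt{26}}{5} \approx 72.233$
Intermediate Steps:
$N{\left(F \right)} = \sqrt{2} \sqrt{F}$ ($N{\left(F \right)} = \sqrt{2 F} = \sqrt{2} \sqrt{F}$)
$n{\left(O \right)} = 2 - \frac{1}{O + \frac{2 O}{-6 + O}}$
$\left(N{\left(13 \right)} + n{\left(-1 \right)}\right)^{2} = \left(\sqrt{2} \sqrt{13} + \frac{6 - -9 + 2 \left(-1\right)^{2}}{\left(-1\right) \left(-4 - 1\right)}\right)^{2} = \left(\sqrt{26} - \frac{6 + 9 + 2 \cdot 1}{-5}\right)^{2} = \left(\sqrt{26} - - \frac{6 + 9 + 2}{5}\right)^{2} = \left(\sqrt{26} - \left(- \frac{1}{5}\right) 17\right)^{2} = \left(\sqrt{26} + \frac{17}{5}\right)^{2} = \left(\frac{17}{5} + \sqrt{26}\right)^{2}$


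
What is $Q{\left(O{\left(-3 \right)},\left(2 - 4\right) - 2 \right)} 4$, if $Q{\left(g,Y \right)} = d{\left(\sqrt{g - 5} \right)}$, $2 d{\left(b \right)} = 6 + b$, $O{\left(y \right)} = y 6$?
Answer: $12 + 2 i \sqrt{23} \approx 12.0 + 9.5917 i$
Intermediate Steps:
$O{\left(y \right)} = 6 y$
$d{\left(b \right)} = 3 + \frac{b}{2}$ ($d{\left(b \right)} = \frac{6 + b}{2} = 3 + \frac{b}{2}$)
$Q{\left(g,Y \right)} = 3 + \frac{\sqrt{-5 + g}}{2}$ ($Q{\left(g,Y \right)} = 3 + \frac{\sqrt{g - 5}}{2} = 3 + \frac{\sqrt{-5 + g}}{2}$)
$Q{\left(O{\left(-3 \right)},\left(2 - 4\right) - 2 \right)} 4 = \left(3 + \frac{\sqrt{-5 + 6 \left(-3\right)}}{2}\right) 4 = \left(3 + \frac{\sqrt{-5 - 18}}{2}\right) 4 = \left(3 + \frac{\sqrt{-23}}{2}\right) 4 = \left(3 + \frac{i \sqrt{23}}{2}\right) 4 = 12 + 2 i \sqrt{23}$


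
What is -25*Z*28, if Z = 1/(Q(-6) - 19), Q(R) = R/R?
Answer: 350/9 ≈ 38.889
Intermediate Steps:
Q(R) = 1
Z = -1/18 (Z = 1/(1 - 19) = 1/(-18) = -1/18 ≈ -0.055556)
-25*Z*28 = -25*(-1/18)*28 = (25/18)*28 = 350/9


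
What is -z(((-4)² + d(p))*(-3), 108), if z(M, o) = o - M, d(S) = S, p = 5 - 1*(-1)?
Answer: -174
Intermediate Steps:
p = 6 (p = 5 + 1 = 6)
-z(((-4)² + d(p))*(-3), 108) = -(108 - ((-4)² + 6)*(-3)) = -(108 - (16 + 6)*(-3)) = -(108 - 22*(-3)) = -(108 - 1*(-66)) = -(108 + 66) = -1*174 = -174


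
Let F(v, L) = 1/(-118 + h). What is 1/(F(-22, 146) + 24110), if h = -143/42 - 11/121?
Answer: 56131/1353317948 ≈ 4.1477e-5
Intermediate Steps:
h = -1615/462 (h = -143*1/42 - 11*1/121 = -143/42 - 1/11 = -1615/462 ≈ -3.4957)
F(v, L) = -462/56131 (F(v, L) = 1/(-118 - 1615/462) = 1/(-56131/462) = -462/56131)
1/(F(-22, 146) + 24110) = 1/(-462/56131 + 24110) = 1/(1353317948/56131) = 56131/1353317948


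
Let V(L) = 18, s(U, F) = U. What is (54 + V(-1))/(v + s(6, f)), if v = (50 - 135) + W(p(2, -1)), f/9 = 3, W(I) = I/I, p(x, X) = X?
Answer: -12/13 ≈ -0.92308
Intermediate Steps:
W(I) = 1
f = 27 (f = 9*3 = 27)
v = -84 (v = (50 - 135) + 1 = -85 + 1 = -84)
(54 + V(-1))/(v + s(6, f)) = (54 + 18)/(-84 + 6) = 72/(-78) = 72*(-1/78) = -12/13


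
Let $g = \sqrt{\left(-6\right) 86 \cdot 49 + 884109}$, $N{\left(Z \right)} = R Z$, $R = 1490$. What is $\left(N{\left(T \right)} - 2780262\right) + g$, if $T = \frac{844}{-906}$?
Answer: $- \frac{1260087466}{453} + 15 \sqrt{3817} \approx -2.7807 \cdot 10^{6}$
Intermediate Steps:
$T = - \frac{422}{453}$ ($T = 844 \left(- \frac{1}{906}\right) = - \frac{422}{453} \approx -0.93157$)
$N{\left(Z \right)} = 1490 Z$
$g = 15 \sqrt{3817}$ ($g = \sqrt{\left(-516\right) 49 + 884109} = \sqrt{-25284 + 884109} = \sqrt{858825} = 15 \sqrt{3817} \approx 926.73$)
$\left(N{\left(T \right)} - 2780262\right) + g = \left(1490 \left(- \frac{422}{453}\right) - 2780262\right) + 15 \sqrt{3817} = \left(- \frac{628780}{453} - 2780262\right) + 15 \sqrt{3817} = - \frac{1260087466}{453} + 15 \sqrt{3817}$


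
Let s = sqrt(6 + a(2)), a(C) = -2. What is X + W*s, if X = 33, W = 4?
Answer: 41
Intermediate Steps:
s = 2 (s = sqrt(6 - 2) = sqrt(4) = 2)
X + W*s = 33 + 4*2 = 33 + 8 = 41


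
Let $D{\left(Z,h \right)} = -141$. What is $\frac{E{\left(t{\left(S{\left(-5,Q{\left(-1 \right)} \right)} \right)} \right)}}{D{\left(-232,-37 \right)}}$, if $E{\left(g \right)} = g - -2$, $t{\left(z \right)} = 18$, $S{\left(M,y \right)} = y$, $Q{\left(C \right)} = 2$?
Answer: $- \frac{20}{141} \approx -0.14184$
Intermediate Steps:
$E{\left(g \right)} = 2 + g$ ($E{\left(g \right)} = g + 2 = 2 + g$)
$\frac{E{\left(t{\left(S{\left(-5,Q{\left(-1 \right)} \right)} \right)} \right)}}{D{\left(-232,-37 \right)}} = \frac{2 + 18}{-141} = 20 \left(- \frac{1}{141}\right) = - \frac{20}{141}$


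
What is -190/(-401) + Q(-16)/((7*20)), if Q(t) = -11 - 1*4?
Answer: 4117/11228 ≈ 0.36667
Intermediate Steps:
Q(t) = -15 (Q(t) = -11 - 4 = -15)
-190/(-401) + Q(-16)/((7*20)) = -190/(-401) - 15/(7*20) = -190*(-1/401) - 15/140 = 190/401 - 15*1/140 = 190/401 - 3/28 = 4117/11228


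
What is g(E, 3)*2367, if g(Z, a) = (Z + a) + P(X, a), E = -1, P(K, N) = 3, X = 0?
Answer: 11835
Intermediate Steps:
g(Z, a) = 3 + Z + a (g(Z, a) = (Z + a) + 3 = 3 + Z + a)
g(E, 3)*2367 = (3 - 1 + 3)*2367 = 5*2367 = 11835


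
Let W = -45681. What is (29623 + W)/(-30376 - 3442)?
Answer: 217/457 ≈ 0.47484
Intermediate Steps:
(29623 + W)/(-30376 - 3442) = (29623 - 45681)/(-30376 - 3442) = -16058/(-33818) = -16058*(-1/33818) = 217/457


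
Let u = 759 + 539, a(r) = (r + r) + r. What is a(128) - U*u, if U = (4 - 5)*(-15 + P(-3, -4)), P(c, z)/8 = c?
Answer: -50238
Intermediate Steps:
P(c, z) = 8*c
a(r) = 3*r (a(r) = 2*r + r = 3*r)
u = 1298
U = 39 (U = (4 - 5)*(-15 + 8*(-3)) = -(-15 - 24) = -1*(-39) = 39)
a(128) - U*u = 3*128 - 39*1298 = 384 - 1*50622 = 384 - 50622 = -50238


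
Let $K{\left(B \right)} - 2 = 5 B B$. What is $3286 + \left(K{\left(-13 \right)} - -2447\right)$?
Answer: $6580$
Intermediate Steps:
$K{\left(B \right)} = 2 + 5 B^{2}$ ($K{\left(B \right)} = 2 + 5 B B = 2 + 5 B^{2}$)
$3286 + \left(K{\left(-13 \right)} - -2447\right) = 3286 + \left(\left(2 + 5 \left(-13\right)^{2}\right) - -2447\right) = 3286 + \left(\left(2 + 5 \cdot 169\right) + 2447\right) = 3286 + \left(\left(2 + 845\right) + 2447\right) = 3286 + \left(847 + 2447\right) = 3286 + 3294 = 6580$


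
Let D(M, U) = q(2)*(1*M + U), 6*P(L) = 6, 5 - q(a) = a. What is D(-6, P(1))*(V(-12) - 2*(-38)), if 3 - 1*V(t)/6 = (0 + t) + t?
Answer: -3570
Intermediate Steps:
q(a) = 5 - a
V(t) = 18 - 12*t (V(t) = 18 - 6*((0 + t) + t) = 18 - 6*(t + t) = 18 - 12*t)
P(L) = 1 (P(L) = (⅙)*6 = 1)
D(M, U) = 3*M + 3*U (D(M, U) = (5 - 1*2)*(1*M + U) = (5 - 2)*(M + U) = 3*(M + U) = 3*M + 3*U)
D(-6, P(1))*(V(-12) - 2*(-38)) = (3*(-6) + 3*1)*((18 - 12*(-12)) - 2*(-38)) = (-18 + 3)*((18 + 144) + 76) = -15*(162 + 76) = -15*238 = -3570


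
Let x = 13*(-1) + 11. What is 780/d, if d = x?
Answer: -390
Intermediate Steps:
x = -2 (x = -13 + 11 = -2)
d = -2
780/d = 780/(-2) = 780*(-1/2) = -390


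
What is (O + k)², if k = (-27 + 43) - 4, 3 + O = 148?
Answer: 24649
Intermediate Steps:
O = 145 (O = -3 + 148 = 145)
k = 12 (k = 16 - 4 = 12)
(O + k)² = (145 + 12)² = 157² = 24649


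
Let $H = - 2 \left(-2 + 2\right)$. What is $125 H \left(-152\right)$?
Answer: $0$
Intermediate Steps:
$H = 0$ ($H = \left(-2\right) 0 = 0$)
$125 H \left(-152\right) = 125 \cdot 0 \left(-152\right) = 0 \left(-152\right) = 0$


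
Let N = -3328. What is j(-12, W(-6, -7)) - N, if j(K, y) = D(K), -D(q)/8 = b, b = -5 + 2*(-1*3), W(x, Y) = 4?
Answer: 3416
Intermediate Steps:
b = -11 (b = -5 + 2*(-3) = -5 - 6 = -11)
D(q) = 88 (D(q) = -8*(-11) = 88)
j(K, y) = 88
j(-12, W(-6, -7)) - N = 88 - 1*(-3328) = 88 + 3328 = 3416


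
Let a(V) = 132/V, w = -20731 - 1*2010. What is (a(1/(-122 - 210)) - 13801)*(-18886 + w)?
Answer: 2398755875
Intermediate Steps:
w = -22741 (w = -20731 - 2010 = -22741)
(a(1/(-122 - 210)) - 13801)*(-18886 + w) = (132/(1/(-122 - 210)) - 13801)*(-18886 - 22741) = (132/(1/(-332)) - 13801)*(-41627) = (132/(-1/332) - 13801)*(-41627) = (132*(-332) - 13801)*(-41627) = (-43824 - 13801)*(-41627) = -57625*(-41627) = 2398755875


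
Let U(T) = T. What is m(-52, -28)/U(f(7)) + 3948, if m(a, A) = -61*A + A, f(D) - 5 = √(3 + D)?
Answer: 4508 - 112*√10 ≈ 4153.8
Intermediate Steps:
f(D) = 5 + √(3 + D)
m(a, A) = -60*A
m(-52, -28)/U(f(7)) + 3948 = (-60*(-28))/(5 + √(3 + 7)) + 3948 = 1680/(5 + √10) + 3948 = 3948 + 1680/(5 + √10)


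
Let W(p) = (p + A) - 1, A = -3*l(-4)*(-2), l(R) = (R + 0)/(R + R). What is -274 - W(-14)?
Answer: -262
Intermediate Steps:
l(R) = ½ (l(R) = R/((2*R)) = R*(1/(2*R)) = ½)
A = 3 (A = -3*½*(-2) = -3/2*(-2) = 3)
W(p) = 2 + p (W(p) = (p + 3) - 1 = (3 + p) - 1 = 2 + p)
-274 - W(-14) = -274 - (2 - 14) = -274 - 1*(-12) = -274 + 12 = -262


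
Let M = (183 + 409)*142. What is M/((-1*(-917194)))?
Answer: 42032/458597 ≈ 0.091653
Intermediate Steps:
M = 84064 (M = 592*142 = 84064)
M/((-1*(-917194))) = 84064/((-1*(-917194))) = 84064/917194 = 84064*(1/917194) = 42032/458597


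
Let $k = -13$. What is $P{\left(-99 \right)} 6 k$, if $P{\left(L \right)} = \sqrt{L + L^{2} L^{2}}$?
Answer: $- 1638 \sqrt{217822} \approx -7.6448 \cdot 10^{5}$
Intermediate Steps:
$P{\left(L \right)} = \sqrt{L + L^{4}}$
$P{\left(-99 \right)} 6 k = \sqrt{-99 + \left(-99\right)^{4}} \cdot 6 \left(-13\right) = \sqrt{-99 + 96059601} \left(-78\right) = \sqrt{96059502} \left(-78\right) = 21 \sqrt{217822} \left(-78\right) = - 1638 \sqrt{217822}$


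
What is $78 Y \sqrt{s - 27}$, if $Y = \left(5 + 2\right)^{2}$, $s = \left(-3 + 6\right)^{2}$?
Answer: $11466 i \sqrt{2} \approx 16215.0 i$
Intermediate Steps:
$s = 9$ ($s = 3^{2} = 9$)
$Y = 49$ ($Y = 7^{2} = 49$)
$78 Y \sqrt{s - 27} = 78 \cdot 49 \sqrt{9 - 27} = 3822 \sqrt{-18} = 3822 \cdot 3 i \sqrt{2} = 11466 i \sqrt{2}$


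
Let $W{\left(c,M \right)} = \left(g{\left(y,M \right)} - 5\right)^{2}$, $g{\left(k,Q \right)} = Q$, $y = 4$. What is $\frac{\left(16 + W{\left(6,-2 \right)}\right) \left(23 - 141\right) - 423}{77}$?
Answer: $- \frac{8093}{77} \approx -105.1$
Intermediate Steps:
$W{\left(c,M \right)} = \left(-5 + M\right)^{2}$ ($W{\left(c,M \right)} = \left(M - 5\right)^{2} = \left(-5 + M\right)^{2}$)
$\frac{\left(16 + W{\left(6,-2 \right)}\right) \left(23 - 141\right) - 423}{77} = \frac{\left(16 + \left(-5 - 2\right)^{2}\right) \left(23 - 141\right) - 423}{77} = \frac{\left(16 + \left(-7\right)^{2}\right) \left(-118\right) - 423}{77} = \frac{\left(16 + 49\right) \left(-118\right) - 423}{77} = \frac{65 \left(-118\right) - 423}{77} = \frac{-7670 - 423}{77} = \frac{1}{77} \left(-8093\right) = - \frac{8093}{77}$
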